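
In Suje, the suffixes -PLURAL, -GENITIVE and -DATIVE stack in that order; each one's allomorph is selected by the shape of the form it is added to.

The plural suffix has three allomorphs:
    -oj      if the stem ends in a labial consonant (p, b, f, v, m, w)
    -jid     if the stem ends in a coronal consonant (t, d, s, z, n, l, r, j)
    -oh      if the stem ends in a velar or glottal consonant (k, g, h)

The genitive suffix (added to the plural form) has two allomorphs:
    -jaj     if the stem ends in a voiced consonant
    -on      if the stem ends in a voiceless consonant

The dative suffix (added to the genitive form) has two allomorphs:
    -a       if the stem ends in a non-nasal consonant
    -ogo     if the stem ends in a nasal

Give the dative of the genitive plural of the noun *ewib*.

*ewib*: final consonant = /b/, labial → -oj → *ewiboj*.
Since the final consonant of the plural form *ewiboj* is /j/ (voiced), it takes -jaj, giving *ewibojjaj*.
The genitive form *ewibojjaj*: final consonant = /j/, non-nasal → -a → *ewibojjaja*.

ewibojjaja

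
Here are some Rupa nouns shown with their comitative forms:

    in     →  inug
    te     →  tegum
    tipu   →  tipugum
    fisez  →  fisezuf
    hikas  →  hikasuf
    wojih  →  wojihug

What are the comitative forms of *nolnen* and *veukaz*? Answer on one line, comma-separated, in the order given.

nolnenug, veukazuf

The pattern is sibilance of the final sound: -uf when the stem ends in a sibilant (*fisez*, *hikas*); -ug when the stem ends in a non-sibilant consonant (*in*, *wojih*); -gum when the stem ends in a vowel (*te*, *tipu*).
The final sound of *nolnen* is /n/, which is a non-sibilant consonant, so the suffix is -ug, giving *nolnenug*.
The final sound of *veukaz* is /z/, which is a sibilant, so the suffix is -uf, giving *veukazuf*.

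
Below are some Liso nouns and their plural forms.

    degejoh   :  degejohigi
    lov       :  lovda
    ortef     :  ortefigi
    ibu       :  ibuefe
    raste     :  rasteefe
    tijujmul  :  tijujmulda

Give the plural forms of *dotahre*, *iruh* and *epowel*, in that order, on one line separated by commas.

The alternation tracks the final sound of the stem — -igi when the stem ends in a voiceless consonant (*degejoh*, *ortef*); -da when the stem ends in a voiced consonant (*lov*, *tijujmul*); -efe when the stem ends in a vowel (*ibu*, *raste*).
Since the final sound of *dotahre* is /e/ (a vowel), it takes -efe, giving *dotahreefe*.
The final sound of *iruh* is /h/, which is a voiceless consonant, so the suffix is -igi, giving *iruhigi*.
The final sound of *epowel* is /l/, which is a voiced consonant, so the suffix is -da, giving *epowelda*.

dotahreefe, iruhigi, epowelda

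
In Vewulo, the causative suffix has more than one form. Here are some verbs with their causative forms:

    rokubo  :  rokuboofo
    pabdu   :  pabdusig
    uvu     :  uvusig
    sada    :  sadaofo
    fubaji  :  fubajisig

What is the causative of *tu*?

tusig

Looking at the last vowel of each stem: -sig when the last vowel of the stem is a high vowel (*pabdu*, *uvu*, *fubaji*); -ofo when the last vowel of the stem is a non-high vowel (*rokubo*, *sada*).
*tu* — last vowel /u/ (a high vowel) → -sig → *tusig*.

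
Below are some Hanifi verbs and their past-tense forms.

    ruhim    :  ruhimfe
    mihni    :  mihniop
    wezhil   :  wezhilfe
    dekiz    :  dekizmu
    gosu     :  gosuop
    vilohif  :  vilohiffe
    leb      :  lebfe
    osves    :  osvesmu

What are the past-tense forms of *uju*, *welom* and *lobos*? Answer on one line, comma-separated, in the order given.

ujuop, welomfe, lobosmu

The pattern is sibilance of the final sound: -mu when the stem ends in a sibilant (*dekiz*, *osves*); -fe when the stem ends in a non-sibilant consonant (*ruhim*, *wezhil*, *vilohif*, *leb*); -op when the stem ends in a vowel (*mihni*, *gosu*).
Since the final sound of *uju* is /u/ (a vowel), it takes -op, giving *ujuop*.
*welom*: final sound = /m/, a non-sibilant consonant → -fe → *welomfe*.
Since the final sound of *lobos* is /s/ (a sibilant), it takes -mu, giving *lobosmu*.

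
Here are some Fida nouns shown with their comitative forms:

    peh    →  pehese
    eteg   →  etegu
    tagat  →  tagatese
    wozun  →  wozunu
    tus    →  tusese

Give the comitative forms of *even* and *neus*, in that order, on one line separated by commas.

evenu, neusese

The suffix is conditioned by the final consonant: -ese when the stem ends in a voiceless consonant (*peh*, *tagat*, *tus*); -u when the stem ends in a voiced consonant (*eteg*, *wozun*).
*even* — final consonant /n/ (voiced) → -u → *evenu*.
Since the final consonant of *neus* is /s/ (voiceless), it takes -ese, giving *neusese*.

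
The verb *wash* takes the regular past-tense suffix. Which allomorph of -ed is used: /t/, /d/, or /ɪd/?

/t/

The stem *wash* ends in a voiceless consonant other than /t/.
The -ed suffix is realized as /ɪd/ after /t, d/; as /t/ after other voiceless consonants; and as /d/ after other voiced sounds.
So -ed on *wash* is pronounced /t/.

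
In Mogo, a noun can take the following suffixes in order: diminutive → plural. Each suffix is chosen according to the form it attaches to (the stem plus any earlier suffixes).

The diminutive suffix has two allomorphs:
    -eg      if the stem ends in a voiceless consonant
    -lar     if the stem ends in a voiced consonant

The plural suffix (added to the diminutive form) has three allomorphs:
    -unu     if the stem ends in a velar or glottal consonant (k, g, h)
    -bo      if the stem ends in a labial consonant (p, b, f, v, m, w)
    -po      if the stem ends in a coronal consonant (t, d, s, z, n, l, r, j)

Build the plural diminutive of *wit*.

*wit*: final consonant = /t/, voiceless → -eg → *witeg*.
The diminutive form *witeg* — final consonant /g/ (velar/glottal) → -unu → *witegunu*.

witegunu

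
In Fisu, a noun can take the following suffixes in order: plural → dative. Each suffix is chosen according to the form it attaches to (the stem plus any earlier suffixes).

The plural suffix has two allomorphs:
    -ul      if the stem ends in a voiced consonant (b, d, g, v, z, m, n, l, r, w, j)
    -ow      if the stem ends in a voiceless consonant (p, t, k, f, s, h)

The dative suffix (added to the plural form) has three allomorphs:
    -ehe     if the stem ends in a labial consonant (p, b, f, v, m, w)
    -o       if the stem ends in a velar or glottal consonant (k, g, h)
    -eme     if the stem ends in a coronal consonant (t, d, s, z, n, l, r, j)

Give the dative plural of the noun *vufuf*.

*vufuf*: final consonant = /f/, voiceless → -ow → *vufufow*.
Since the final consonant of the plural form *vufufow* is /w/ (labial), it takes -ehe, giving *vufufowehe*.

vufufowehe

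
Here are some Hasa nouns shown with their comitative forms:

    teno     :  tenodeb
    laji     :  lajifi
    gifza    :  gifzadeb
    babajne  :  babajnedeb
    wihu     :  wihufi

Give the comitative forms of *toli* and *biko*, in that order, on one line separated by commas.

The pattern is height harmony: -fi when the last vowel of the stem is a high vowel (*laji*, *wihu*); -deb when the last vowel of the stem is a non-high vowel (*teno*, *gifza*, *babajne*).
The last vowel of *toli* is /i/, which is a high vowel, so the suffix is -fi, giving *tolifi*.
*biko*: last vowel = /o/, a non-high vowel → -deb → *bikodeb*.

tolifi, bikodeb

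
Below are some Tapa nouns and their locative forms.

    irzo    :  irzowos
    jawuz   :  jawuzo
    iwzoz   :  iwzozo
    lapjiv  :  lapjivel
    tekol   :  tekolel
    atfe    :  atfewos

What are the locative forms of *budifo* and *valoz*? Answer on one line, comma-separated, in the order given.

budifowos, valozo

The suffix is conditioned by the final sound: -o when the stem ends in a sibilant (*jawuz*, *iwzoz*); -el when the stem ends in a non-sibilant consonant (*lapjiv*, *tekol*); -wos when the stem ends in a vowel (*irzo*, *atfe*).
The final sound of *budifo* is /o/, which is a vowel, so the suffix is -wos, giving *budifowos*.
*valoz* — final sound /z/ (a sibilant) → -o → *valozo*.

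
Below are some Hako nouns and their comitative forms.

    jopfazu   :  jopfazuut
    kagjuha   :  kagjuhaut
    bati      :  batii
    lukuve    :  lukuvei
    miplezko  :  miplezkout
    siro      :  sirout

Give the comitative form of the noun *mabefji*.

mabefjii

The alternation tracks the last vowel of the stem — -i when the last vowel of the stem is a front vowel (*bati*, *lukuve*); -ut when the last vowel of the stem is a back vowel (*jopfazu*, *kagjuha*, *miplezko*, *siro*).
*mabefji*: last vowel = /i/, a front vowel → -i → *mabefjii*.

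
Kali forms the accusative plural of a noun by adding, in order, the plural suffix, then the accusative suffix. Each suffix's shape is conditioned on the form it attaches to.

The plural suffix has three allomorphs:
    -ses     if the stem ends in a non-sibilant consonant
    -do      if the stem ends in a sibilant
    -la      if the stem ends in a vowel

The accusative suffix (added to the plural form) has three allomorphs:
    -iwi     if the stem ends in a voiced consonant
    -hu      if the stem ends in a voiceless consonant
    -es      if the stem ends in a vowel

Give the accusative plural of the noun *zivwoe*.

The final sound of *zivwoe* is /e/, which is a vowel, so the plural suffix is -la, giving *zivwoela*.
Since the final sound of the plural form *zivwoela* is /a/ (a vowel), it takes -es, giving *zivwoelaes*.

zivwoelaes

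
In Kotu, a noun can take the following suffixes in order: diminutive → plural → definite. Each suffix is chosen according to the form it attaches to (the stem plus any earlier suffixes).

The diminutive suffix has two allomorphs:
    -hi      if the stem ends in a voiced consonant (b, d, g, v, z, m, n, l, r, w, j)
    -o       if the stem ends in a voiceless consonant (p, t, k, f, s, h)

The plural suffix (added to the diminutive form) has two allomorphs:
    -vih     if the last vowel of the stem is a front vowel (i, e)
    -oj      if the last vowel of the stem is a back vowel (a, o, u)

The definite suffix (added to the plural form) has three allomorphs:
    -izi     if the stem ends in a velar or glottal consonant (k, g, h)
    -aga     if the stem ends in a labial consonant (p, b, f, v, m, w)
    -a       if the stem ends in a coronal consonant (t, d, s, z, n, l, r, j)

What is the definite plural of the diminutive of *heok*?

heokooja

Since the final consonant of *heok* is /k/ (voiceless), it takes -o, giving *heoko*.
The last vowel of the diminutive form *heoko* is /o/, which is a back vowel, so the plural suffix is -oj, giving *heokooj*.
The final consonant of the plural form *heokooj* is /j/, which is coronal, so the definite suffix is -a, giving *heokooja*.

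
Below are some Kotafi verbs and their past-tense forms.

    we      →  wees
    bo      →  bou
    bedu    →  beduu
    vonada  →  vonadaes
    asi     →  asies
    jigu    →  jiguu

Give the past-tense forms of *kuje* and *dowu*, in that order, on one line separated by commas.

The alternation tracks the last vowel of the stem — -u when the last vowel of the stem is a rounded vowel (*bo*, *bedu*, *jigu*); -es when the last vowel of the stem is an unrounded vowel (*we*, *vonada*, *asi*).
The last vowel of *kuje* is /e/, which is an unrounded vowel, so the suffix is -es, giving *kujees*.
*dowu*: last vowel = /u/, a rounded vowel → -u → *dowuu*.

kujees, dowuu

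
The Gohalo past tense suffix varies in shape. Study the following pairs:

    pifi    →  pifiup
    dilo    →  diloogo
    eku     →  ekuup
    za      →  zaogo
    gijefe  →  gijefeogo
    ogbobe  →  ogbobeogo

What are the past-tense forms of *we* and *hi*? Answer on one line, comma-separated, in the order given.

weogo, hiup

The pattern is height harmony: -up when the last vowel of the stem is a high vowel (*pifi*, *eku*); -ogo when the last vowel of the stem is a non-high vowel (*dilo*, *za*, *gijefe*, *ogbobe*).
Since the last vowel of *we* is /e/ (a non-high vowel), it takes -ogo, giving *weogo*.
*hi*: last vowel = /i/, a high vowel → -up → *hiup*.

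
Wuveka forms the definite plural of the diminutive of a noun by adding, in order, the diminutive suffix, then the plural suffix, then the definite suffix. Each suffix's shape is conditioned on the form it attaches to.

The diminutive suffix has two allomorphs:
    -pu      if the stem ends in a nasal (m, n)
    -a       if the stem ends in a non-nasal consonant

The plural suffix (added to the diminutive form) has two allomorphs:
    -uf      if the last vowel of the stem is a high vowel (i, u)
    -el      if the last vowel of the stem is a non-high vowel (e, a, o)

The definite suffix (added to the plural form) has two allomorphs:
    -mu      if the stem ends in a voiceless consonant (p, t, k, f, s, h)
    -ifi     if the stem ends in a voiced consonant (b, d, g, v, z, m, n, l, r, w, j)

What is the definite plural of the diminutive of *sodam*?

sodampuufmu

*sodam* — final consonant /m/ (a nasal) → -pu → *sodampu*.
The diminutive form *sodampu*: last vowel = /u/, a high vowel → -uf → *sodampuuf*.
The final consonant of the plural form *sodampuuf* is /f/, which is voiceless, so the definite suffix is -mu, giving *sodampuufmu*.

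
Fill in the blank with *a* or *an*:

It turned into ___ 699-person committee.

The indefinite article is chosen by the initial *sound* of the following word, not its spelling.
The number *699* is spoken "six hundred …", beginning with /sɪks/ — a consonant sound.
So the article is *a*: It turned into a 699-person committee.

a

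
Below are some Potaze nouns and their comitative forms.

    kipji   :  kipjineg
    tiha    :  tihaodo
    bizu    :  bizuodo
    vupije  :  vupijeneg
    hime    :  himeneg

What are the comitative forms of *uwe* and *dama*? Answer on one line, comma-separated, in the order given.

uweneg, damaodo

The suffix is conditioned by the last vowel: -neg when the last vowel of the stem is a front vowel (*kipji*, *vupije*, *hime*); -odo when the last vowel of the stem is a back vowel (*tiha*, *bizu*).
The last vowel of *uwe* is /e/, which is a front vowel, so the suffix is -neg, giving *uweneg*.
*dama* — last vowel /a/ (a back vowel) → -odo → *damaodo*.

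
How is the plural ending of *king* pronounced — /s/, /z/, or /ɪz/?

/z/

The stem *king* ends in a voiced non-sibilant sound.
The plural suffix surfaces as /ɪz/ after sibilants, /s/ after other voiceless consonants, and /z/ after other voiced sounds.
So the plural -s on *king* is pronounced /z/.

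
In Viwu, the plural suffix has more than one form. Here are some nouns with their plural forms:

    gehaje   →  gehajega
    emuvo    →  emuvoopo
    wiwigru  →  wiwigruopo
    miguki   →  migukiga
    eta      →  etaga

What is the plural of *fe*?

fega

Looking at the last vowel of each stem: -opo when the last vowel of the stem is a rounded vowel (*emuvo*, *wiwigru*); -ga when the last vowel of the stem is an unrounded vowel (*gehaje*, *miguki*, *eta*).
The last vowel of *fe* is /e/, which is an unrounded vowel, so the suffix is -ga, giving *fega*.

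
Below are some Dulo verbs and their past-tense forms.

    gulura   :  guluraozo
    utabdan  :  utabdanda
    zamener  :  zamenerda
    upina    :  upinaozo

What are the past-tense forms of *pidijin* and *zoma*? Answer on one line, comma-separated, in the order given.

The alternation tracks the final sound of the stem — -da when the stem ends in a consonant (*utabdan*, *zamener*); -ozo when the stem ends in a vowel (*gulura*, *upina*).
*pidijin*: final sound = /n/, a consonant → -da → *pidijinda*.
*zoma*: final sound = /a/, a vowel → -ozo → *zomaozo*.

pidijinda, zomaozo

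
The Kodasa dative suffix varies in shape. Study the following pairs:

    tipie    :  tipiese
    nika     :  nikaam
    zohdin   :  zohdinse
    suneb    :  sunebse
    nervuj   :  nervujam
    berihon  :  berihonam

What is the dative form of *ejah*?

ejaham

The pattern is front/back vowel harmony: -se when the last vowel of the stem is a front vowel (*tipie*, *zohdin*, *suneb*); -am when the last vowel of the stem is a back vowel (*nika*, *nervuj*, *berihon*).
The last vowel of *ejah* is /a/, which is a back vowel, so the suffix is -am, giving *ejaham*.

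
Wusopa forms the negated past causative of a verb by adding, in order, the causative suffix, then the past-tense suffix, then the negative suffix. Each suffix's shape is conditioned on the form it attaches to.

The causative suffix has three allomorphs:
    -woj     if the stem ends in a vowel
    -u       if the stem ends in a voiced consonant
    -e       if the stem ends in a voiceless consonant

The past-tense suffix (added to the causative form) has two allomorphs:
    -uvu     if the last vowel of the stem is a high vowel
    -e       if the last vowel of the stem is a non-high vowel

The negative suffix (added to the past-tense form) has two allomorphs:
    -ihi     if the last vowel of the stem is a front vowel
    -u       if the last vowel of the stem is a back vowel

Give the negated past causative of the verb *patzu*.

Since the final sound of *patzu* is /u/ (a vowel), it takes -woj, giving *patzuwoj*.
The causative form *patzuwoj*: last vowel = /o/, a non-high vowel → -e → *patzuwoje*.
The last vowel of the past-tense form *patzuwoje* is /e/, which is a front vowel, so the negative suffix is -ihi, giving *patzuwojeihi*.

patzuwojeihi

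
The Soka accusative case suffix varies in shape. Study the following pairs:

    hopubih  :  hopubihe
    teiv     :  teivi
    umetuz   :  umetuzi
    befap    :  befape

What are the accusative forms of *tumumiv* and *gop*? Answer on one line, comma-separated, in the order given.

tumumivi, gope

The alternation tracks the final consonant of the stem — -e when the stem ends in a voiceless consonant (*hopubih*, *befap*); -i when the stem ends in a voiced consonant (*teiv*, *umetuz*).
Since the final consonant of *tumumiv* is /v/ (voiced), it takes -i, giving *tumumivi*.
Since the final consonant of *gop* is /p/ (voiceless), it takes -e, giving *gope*.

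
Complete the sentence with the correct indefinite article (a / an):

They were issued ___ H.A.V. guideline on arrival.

The indefinite article is chosen by the initial *sound* of the following word, not its spelling.
The initialism *H.A.V.* is read letter by letter; the first letter, H, is pronounced /eɪtʃ/, which begins with a vowel sound.
So the article is *an*: They were issued an H.A.V. guideline on arrival.

an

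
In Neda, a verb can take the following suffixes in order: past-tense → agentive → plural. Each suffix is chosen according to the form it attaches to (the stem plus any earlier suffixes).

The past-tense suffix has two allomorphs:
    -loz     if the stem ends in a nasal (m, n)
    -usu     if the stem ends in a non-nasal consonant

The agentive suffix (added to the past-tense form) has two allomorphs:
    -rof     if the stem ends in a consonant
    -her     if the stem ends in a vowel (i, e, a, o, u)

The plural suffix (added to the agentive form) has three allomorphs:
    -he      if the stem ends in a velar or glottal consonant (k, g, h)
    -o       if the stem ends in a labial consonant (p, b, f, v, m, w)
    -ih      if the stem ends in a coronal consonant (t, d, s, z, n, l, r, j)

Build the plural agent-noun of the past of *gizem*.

gizemlozrofo

Since the final consonant of *gizem* is /m/ (a nasal), it takes -loz, giving *gizemloz*.
The final sound of the past-tense form *gizemloz* is /z/, which is a consonant, so the agentive suffix is -rof, giving *gizemlozrof*.
The agentive form *gizemlozrof* — final consonant /f/ (labial) → -o → *gizemlozrofo*.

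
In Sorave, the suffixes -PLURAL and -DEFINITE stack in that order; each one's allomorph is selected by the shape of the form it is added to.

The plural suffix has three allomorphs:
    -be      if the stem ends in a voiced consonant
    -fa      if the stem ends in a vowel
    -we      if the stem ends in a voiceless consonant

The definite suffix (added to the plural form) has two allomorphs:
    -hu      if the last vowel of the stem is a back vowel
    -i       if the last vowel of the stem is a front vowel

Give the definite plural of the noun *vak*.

*vak*: final sound = /k/, a voiceless consonant → -we → *vakwe*.
The plural form *vakwe* — last vowel /e/ (a front vowel) → -i → *vakwei*.

vakwei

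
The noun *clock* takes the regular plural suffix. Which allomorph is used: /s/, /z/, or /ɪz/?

The stem *clock* ends in a voiceless non-sibilant consonant.
The plural suffix surfaces as /ɪz/ after sibilants, /s/ after other voiceless consonants, and /z/ after other voiced sounds.
So the plural -s on *clock* is pronounced /s/.

/s/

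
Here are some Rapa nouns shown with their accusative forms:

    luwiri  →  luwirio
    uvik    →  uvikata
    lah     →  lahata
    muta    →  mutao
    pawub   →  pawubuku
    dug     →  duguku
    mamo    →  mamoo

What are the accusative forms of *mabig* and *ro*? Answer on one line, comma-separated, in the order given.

Looking at the final sound of each stem: -ata when the stem ends in a voiceless consonant (*uvik*, *lah*); -uku when the stem ends in a voiced consonant (*pawub*, *dug*); -o when the stem ends in a vowel (*luwiri*, *muta*, *mamo*).
The final sound of *mabig* is /g/, which is a voiced consonant, so the suffix is -uku, giving *mabiguku*.
*ro*: final sound = /o/, a vowel → -o → *roo*.

mabiguku, roo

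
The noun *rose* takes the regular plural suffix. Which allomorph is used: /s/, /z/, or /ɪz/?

/ɪz/

The stem *rose* ends in a sibilant (/s, z, ʃ, ʒ, tʃ, dʒ/).
The plural suffix surfaces as /ɪz/ after sibilants, /s/ after other voiceless consonants, and /z/ after other voiced sounds.
So the plural -s on *rose* is pronounced /ɪz/.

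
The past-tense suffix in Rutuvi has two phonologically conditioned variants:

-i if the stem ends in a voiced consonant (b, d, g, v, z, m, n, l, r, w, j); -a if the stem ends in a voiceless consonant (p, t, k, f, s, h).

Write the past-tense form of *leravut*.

leravuta

*leravut* — final consonant /t/ (voiceless) → -a → *leravuta*.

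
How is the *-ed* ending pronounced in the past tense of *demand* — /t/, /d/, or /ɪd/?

The stem *demand* ends in /t/ or /d/.
The -ed suffix is realized as /ɪd/ after /t, d/; as /t/ after other voiceless consonants; and as /d/ after other voiced sounds.
So -ed on *demand* is pronounced /ɪd/.

/ɪd/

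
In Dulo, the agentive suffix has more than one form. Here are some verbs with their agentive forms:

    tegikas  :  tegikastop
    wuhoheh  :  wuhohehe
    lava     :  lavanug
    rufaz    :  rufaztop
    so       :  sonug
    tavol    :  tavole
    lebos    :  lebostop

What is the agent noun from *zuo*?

zuonug

The pattern is sibilance of the final sound: -top when the stem ends in a sibilant (*tegikas*, *rufaz*, *lebos*); -e when the stem ends in a non-sibilant consonant (*wuhoheh*, *tavol*); -nug when the stem ends in a vowel (*lava*, *so*).
*zuo* — final sound /o/ (a vowel) → -nug → *zuonug*.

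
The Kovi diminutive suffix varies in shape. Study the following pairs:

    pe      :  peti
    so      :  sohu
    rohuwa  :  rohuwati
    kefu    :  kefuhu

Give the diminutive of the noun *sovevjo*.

The alternation tracks the last vowel of the stem — -hu when the last vowel of the stem is a rounded vowel (*so*, *kefu*); -ti when the last vowel of the stem is an unrounded vowel (*pe*, *rohuwa*).
The last vowel of *sovevjo* is /o/, which is a rounded vowel, so the suffix is -hu, giving *sovevjohu*.

sovevjohu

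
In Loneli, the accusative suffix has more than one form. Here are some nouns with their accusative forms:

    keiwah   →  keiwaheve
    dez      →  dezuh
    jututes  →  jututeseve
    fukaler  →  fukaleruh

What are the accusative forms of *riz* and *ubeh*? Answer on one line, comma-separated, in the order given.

The pattern is voicing of the final consonant: -eve when the stem ends in a voiceless consonant (*keiwah*, *jututes*); -uh when the stem ends in a voiced consonant (*dez*, *fukaler*).
*riz*: final consonant = /z/, voiced → -uh → *rizuh*.
The final consonant of *ubeh* is /h/, which is voiceless, so the suffix is -eve, giving *ubeheve*.

rizuh, ubeheve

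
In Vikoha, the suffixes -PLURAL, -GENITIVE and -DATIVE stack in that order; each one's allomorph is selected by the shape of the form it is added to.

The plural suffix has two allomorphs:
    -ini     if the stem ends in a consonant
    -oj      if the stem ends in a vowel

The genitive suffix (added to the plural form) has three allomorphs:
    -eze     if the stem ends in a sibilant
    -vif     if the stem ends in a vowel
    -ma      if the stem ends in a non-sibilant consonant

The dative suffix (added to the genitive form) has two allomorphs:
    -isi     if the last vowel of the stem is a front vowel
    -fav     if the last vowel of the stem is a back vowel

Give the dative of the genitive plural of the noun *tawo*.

The final sound of *tawo* is /o/, which is a vowel, so the plural suffix is -oj, giving *tawooj*.
The plural form *tawooj*: final sound = /j/, a non-sibilant consonant → -ma → *tawoojma*.
The last vowel of the genitive form *tawoojma* is /a/, which is a back vowel, so the dative suffix is -fav, giving *tawoojmafav*.

tawoojmafav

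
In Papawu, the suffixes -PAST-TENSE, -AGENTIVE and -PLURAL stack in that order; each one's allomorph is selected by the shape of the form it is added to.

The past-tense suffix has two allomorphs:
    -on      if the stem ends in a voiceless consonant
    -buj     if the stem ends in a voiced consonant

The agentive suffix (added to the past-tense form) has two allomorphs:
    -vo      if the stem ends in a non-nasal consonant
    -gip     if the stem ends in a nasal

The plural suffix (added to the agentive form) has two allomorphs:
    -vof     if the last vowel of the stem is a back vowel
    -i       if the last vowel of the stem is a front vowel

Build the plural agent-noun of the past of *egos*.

egosongipi

*egos* — final consonant /s/ (voiceless) → -on → *egoson*.
The final consonant of the past-tense form *egoson* is /n/, which is a nasal, so the agentive suffix is -gip, giving *egosongip*.
The last vowel of the agentive form *egosongip* is /i/, which is a front vowel, so the plural suffix is -i, giving *egosongipi*.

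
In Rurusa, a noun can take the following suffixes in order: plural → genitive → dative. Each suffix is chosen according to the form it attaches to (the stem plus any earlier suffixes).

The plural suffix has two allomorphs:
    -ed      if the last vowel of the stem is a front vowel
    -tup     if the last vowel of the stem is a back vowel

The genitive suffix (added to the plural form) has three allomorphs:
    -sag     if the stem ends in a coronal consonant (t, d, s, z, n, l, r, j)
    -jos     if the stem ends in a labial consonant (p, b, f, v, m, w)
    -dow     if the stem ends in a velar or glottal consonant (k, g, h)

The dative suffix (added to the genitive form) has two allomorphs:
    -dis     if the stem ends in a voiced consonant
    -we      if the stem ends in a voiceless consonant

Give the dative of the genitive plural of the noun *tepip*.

tepipedsagdis

The last vowel of *tepip* is /i/, which is a front vowel, so the plural suffix is -ed, giving *tepiped*.
Since the final consonant of the plural form *tepiped* is /d/ (coronal), it takes -sag, giving *tepipedsag*.
The genitive form *tepipedsag* — final consonant /g/ (voiced) → -dis → *tepipedsagdis*.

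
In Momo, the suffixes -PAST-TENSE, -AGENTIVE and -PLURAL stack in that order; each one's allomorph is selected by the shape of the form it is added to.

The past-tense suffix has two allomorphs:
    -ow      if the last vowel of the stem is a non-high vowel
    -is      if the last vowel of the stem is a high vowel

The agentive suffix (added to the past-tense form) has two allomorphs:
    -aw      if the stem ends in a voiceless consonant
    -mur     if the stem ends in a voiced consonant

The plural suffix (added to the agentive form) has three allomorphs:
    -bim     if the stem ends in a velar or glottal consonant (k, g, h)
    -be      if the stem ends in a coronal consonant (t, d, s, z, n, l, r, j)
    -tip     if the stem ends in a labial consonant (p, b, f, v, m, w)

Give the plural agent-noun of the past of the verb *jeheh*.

jehehowmurbe

*jeheh* — last vowel /e/ (a non-high vowel) → -ow → *jehehow*.
The past-tense form *jehehow*: final consonant = /w/, voiced → -mur → *jehehowmur*.
Since the final consonant of the agentive form *jehehowmur* is /r/ (coronal), it takes -be, giving *jehehowmurbe*.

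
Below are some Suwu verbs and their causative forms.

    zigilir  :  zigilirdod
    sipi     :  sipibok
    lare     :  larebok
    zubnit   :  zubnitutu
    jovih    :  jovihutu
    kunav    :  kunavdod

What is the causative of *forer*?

The suffix is conditioned by the final sound: -utu when the stem ends in a voiceless consonant (*zubnit*, *jovih*); -dod when the stem ends in a voiced consonant (*zigilir*, *kunav*); -bok when the stem ends in a vowel (*sipi*, *lare*).
Since the final sound of *forer* is /r/ (a voiced consonant), it takes -dod, giving *forerdod*.

forerdod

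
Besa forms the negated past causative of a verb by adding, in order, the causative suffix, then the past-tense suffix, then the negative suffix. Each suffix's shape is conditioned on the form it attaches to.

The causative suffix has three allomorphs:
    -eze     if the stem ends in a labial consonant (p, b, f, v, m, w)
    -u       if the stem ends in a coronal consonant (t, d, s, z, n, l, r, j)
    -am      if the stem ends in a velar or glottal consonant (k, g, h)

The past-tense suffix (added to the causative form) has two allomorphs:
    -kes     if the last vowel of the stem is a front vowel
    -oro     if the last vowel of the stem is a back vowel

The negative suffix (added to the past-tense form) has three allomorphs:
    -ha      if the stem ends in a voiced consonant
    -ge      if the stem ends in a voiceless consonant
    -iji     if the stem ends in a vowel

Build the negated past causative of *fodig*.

fodigamoroiji

*fodig* — final consonant /g/ (velar/glottal) → -am → *fodigam*.
Since the last vowel of the causative form *fodigam* is /a/ (a back vowel), it takes -oro, giving *fodigamoro*.
Since the final sound of the past-tense form *fodigamoro* is /o/ (a vowel), it takes -iji, giving *fodigamoroiji*.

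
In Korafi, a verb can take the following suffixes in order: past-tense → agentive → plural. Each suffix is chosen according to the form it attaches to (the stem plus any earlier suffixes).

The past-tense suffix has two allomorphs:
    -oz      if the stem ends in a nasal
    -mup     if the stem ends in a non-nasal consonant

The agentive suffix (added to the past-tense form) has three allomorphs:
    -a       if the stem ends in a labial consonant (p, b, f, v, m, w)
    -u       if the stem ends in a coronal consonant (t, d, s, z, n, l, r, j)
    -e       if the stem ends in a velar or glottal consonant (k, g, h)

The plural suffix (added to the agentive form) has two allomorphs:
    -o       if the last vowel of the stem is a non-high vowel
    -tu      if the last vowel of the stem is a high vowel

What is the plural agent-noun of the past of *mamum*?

mamumozutu

Since the final consonant of *mamum* is /m/ (a nasal), it takes -oz, giving *mamumoz*.
Since the final consonant of the past-tense form *mamumoz* is /z/ (coronal), it takes -u, giving *mamumozu*.
The last vowel of the agentive form *mamumozu* is /u/, which is a high vowel, so the plural suffix is -tu, giving *mamumozutu*.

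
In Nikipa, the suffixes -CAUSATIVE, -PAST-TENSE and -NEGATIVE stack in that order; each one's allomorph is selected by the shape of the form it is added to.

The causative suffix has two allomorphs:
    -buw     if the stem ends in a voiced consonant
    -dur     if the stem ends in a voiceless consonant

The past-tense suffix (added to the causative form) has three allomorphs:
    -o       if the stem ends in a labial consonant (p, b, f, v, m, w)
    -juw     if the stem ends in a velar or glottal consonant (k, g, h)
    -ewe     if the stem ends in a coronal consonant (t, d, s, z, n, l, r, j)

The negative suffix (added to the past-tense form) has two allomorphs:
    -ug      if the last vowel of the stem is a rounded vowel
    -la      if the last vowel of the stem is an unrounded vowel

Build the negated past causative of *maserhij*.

maserhijbuwoug

*maserhij* — final consonant /j/ (voiced) → -buw → *maserhijbuw*.
The causative form *maserhijbuw*: final consonant = /w/, labial → -o → *maserhijbuwo*.
Since the last vowel of the past-tense form *maserhijbuwo* is /o/ (a rounded vowel), it takes -ug, giving *maserhijbuwoug*.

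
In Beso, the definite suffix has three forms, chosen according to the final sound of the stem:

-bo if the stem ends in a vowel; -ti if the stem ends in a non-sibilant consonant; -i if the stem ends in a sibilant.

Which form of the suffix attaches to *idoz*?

The final sound of *idoz* is /z/, which is a sibilant, so the suffix is -i.

-i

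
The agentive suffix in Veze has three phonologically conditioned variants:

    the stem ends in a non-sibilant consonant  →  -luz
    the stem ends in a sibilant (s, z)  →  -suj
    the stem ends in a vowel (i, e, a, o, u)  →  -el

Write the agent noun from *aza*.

azael

The final sound of *aza* is /a/, which is a vowel, so the suffix is -el, giving *azael*.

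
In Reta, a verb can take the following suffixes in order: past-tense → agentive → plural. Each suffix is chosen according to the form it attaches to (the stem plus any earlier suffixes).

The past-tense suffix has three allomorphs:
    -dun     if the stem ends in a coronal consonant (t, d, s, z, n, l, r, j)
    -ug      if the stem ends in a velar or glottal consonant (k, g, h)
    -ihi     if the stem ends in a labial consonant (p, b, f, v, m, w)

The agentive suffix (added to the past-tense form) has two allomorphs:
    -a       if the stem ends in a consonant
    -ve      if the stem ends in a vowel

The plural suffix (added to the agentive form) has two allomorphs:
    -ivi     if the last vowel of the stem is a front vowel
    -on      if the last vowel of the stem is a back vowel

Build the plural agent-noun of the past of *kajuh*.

Since the final consonant of *kajuh* is /h/ (velar/glottal), it takes -ug, giving *kajuhug*.
The past-tense form *kajuhug* — final sound /g/ (a consonant) → -a → *kajuhuga*.
The agentive form *kajuhuga*: last vowel = /a/, a back vowel → -on → *kajuhugaon*.

kajuhugaon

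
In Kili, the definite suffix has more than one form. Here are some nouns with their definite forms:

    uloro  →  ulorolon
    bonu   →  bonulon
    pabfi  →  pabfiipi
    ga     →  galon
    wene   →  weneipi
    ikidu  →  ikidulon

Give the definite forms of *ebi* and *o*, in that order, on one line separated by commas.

The alternation tracks the last vowel of the stem — -ipi when the last vowel of the stem is a front vowel (*pabfi*, *wene*); -lon when the last vowel of the stem is a back vowel (*uloro*, *bonu*, *ga*, *ikidu*).
*ebi* — last vowel /i/ (a front vowel) → -ipi → *ebiipi*.
*o* — last vowel /o/ (a back vowel) → -lon → *olon*.

ebiipi, olon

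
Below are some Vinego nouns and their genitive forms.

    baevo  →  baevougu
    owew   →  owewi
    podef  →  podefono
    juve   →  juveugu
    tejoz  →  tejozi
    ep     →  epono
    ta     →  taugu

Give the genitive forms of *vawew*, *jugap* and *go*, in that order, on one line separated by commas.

vawewi, jugapono, gougu

The suffix is conditioned by the final sound: -ono when the stem ends in a voiceless consonant (*podef*, *ep*); -i when the stem ends in a voiced consonant (*owew*, *tejoz*); -ugu when the stem ends in a vowel (*baevo*, *juve*, *ta*).
The final sound of *vawew* is /w/, which is a voiced consonant, so the suffix is -i, giving *vawewi*.
The final sound of *jugap* is /p/, which is a voiceless consonant, so the suffix is -ono, giving *jugapono*.
*go* — final sound /o/ (a vowel) → -ugu → *gougu*.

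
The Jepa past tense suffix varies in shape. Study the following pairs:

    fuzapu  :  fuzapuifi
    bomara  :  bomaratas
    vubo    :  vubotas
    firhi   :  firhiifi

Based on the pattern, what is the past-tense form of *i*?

iifi

The alternation tracks the last vowel of the stem — -ifi when the last vowel of the stem is a high vowel (*fuzapu*, *firhi*); -tas when the last vowel of the stem is a non-high vowel (*bomara*, *vubo*).
Since the last vowel of *i* is /i/ (a high vowel), it takes -ifi, giving *iifi*.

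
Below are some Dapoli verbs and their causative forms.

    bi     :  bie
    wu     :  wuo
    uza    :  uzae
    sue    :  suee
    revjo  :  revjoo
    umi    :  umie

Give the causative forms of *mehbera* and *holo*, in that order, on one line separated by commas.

mehberae, holoo

The alternation tracks the last vowel of the stem — -o when the last vowel of the stem is a rounded vowel (*wu*, *revjo*); -e when the last vowel of the stem is an unrounded vowel (*bi*, *uza*, *sue*, *umi*).
*mehbera*: last vowel = /a/, an unrounded vowel → -e → *mehberae*.
*holo* — last vowel /o/ (a rounded vowel) → -o → *holoo*.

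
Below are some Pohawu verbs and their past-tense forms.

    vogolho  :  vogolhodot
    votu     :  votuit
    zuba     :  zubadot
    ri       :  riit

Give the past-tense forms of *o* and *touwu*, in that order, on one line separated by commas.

odot, touwuit

The alternation tracks the last vowel of the stem — -it when the last vowel of the stem is a high vowel (*votu*, *ri*); -dot when the last vowel of the stem is a non-high vowel (*vogolho*, *zuba*).
The last vowel of *o* is /o/, which is a non-high vowel, so the suffix is -dot, giving *odot*.
Since the last vowel of *touwu* is /u/ (a high vowel), it takes -it, giving *touwuit*.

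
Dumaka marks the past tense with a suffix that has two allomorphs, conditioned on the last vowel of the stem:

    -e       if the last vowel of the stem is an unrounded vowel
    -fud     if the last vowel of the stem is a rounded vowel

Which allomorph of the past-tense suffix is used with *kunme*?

-e

*kunme*: last vowel = /e/, an unrounded vowel → -e.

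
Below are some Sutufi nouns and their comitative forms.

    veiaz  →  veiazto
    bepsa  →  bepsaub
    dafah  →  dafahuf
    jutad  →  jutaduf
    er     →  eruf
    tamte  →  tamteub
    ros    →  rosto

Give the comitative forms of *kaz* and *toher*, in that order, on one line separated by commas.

The pattern is sibilance of the final sound: -to when the stem ends in a sibilant (*veiaz*, *ros*); -uf when the stem ends in a non-sibilant consonant (*dafah*, *jutad*, *er*); -ub when the stem ends in a vowel (*bepsa*, *tamte*).
*kaz* — final sound /z/ (a sibilant) → -to → *kazto*.
*toher*: final sound = /r/, a non-sibilant consonant → -uf → *toheruf*.

kazto, toheruf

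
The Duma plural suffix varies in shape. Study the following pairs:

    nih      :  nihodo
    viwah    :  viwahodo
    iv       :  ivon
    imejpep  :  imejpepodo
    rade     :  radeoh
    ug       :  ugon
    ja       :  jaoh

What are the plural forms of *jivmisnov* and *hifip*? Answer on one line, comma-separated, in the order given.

The pattern is voicing of the final sound: -odo when the stem ends in a voiceless consonant (*nih*, *viwah*, *imejpep*); -on when the stem ends in a voiced consonant (*iv*, *ug*); -oh when the stem ends in a vowel (*rade*, *ja*).
Since the final sound of *jivmisnov* is /v/ (a voiced consonant), it takes -on, giving *jivmisnovon*.
The final sound of *hifip* is /p/, which is a voiceless consonant, so the suffix is -odo, giving *hifipodo*.

jivmisnovon, hifipodo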